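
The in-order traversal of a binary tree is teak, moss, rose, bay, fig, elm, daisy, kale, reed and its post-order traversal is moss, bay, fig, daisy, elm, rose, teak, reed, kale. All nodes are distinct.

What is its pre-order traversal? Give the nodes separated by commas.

kale, teak, rose, moss, elm, fig, bay, daisy, reed

The last element of post-order is the root; it splits in-order into left and right subtrees.
Root kale: left subtree has 7 nodes {teak, moss, rose, bay, fig, elm, daisy}, right has 1 {reed}.
  Root teak: left subtree has 0 nodes { }, right has 6 {moss, rose, bay, fig, elm, daisy}.
    Root rose: left subtree has 1 node {moss}, right has 4 {bay, fig, elm, daisy}.
      Root elm: left subtree has 2 nodes {bay, fig}, right has 1 {daisy}.
        Root fig: left subtree has 1 node {bay}, right has 0 { }.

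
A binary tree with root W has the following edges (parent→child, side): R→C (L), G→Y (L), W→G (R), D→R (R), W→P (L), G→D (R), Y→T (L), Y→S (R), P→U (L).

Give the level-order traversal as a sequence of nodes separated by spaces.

Level-order visits nodes level by level from the root, left to right within each level.
Level 0: W
Level 1: P, G
Level 2: U, Y, D
Level 3: T, S, R
Level 4: C

W P G U Y D T S R C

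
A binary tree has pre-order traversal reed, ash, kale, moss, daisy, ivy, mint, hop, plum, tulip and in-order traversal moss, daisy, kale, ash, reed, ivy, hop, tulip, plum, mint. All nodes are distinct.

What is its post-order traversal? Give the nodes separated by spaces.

The first element of pre-order is the root; it splits in-order into left and right subtrees.
Root reed: left subtree has 4 nodes {moss, daisy, kale, ash}, right has 5 {ivy, hop, tulip, plum, mint}.
  Root ash: left subtree has 3 nodes {moss, daisy, kale}, right has 0 { }.
    Root kale: left subtree has 2 nodes {moss, daisy}, right has 0 { }.
      Root moss: left subtree has 0 nodes { }, right has 1 {daisy}.
  Root ivy: left subtree has 0 nodes { }, right has 4 {hop, tulip, plum, mint}.
    Root mint: left subtree has 3 nodes {hop, tulip, plum}, right has 0 { }.
      Root hop: left subtree has 0 nodes { }, right has 2 {tulip, plum}.
        Root plum: left subtree has 1 node {tulip}, right has 0 { }.

daisy moss kale ash tulip plum hop mint ivy reed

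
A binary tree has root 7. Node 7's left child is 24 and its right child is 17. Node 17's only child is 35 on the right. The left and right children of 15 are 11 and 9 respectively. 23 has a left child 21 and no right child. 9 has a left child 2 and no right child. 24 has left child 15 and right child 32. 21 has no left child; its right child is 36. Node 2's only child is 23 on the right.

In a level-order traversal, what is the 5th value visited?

Level-order visits nodes level by level from the root, left to right within each level.
Level 0: 7
Level 1: 24, 17
Level 2: 15, 32, 35
Level 3: 11, 9
Level 4: 2
Level 5: 23
Level 6: 21
Level 7: 36
Full level-order sequence: 7, 24, 17, 15, 32, 35, 11, 9, 2, 23, 21, 36.

32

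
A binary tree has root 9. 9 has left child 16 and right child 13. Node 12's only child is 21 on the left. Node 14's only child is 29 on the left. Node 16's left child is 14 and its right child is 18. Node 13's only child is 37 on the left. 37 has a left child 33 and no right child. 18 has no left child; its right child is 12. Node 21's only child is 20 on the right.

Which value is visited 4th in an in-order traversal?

In-order visits the left subtree, then the node, then the right subtree.
At 9: go left to 16.
  At 16: go left to 14.
    At 14: go left to 29.
      29 is a leaf — visit 29.
    Visit 14.
    At 14: no right child.
  Visit 16.
  At 16: go right to 18.
    At 18: no left child.
    Visit 18.
    At 18: go right to 12.
      At 12: go left to 21.
        At 21: no left child.
        Visit 21.
        At 21: go right to 20.
          20 is a leaf — visit 20.
      Visit 12.
      At 12: no right child.
Visit 9.
At 9: go right to 13.
  At 13: go left to 37.
    At 37: go left to 33.
      33 is a leaf — visit 33.
    Visit 37.
    At 37: no right child.
  Visit 13.
  At 13: no right child.
Full in-order sequence: 29, 14, 16, 18, 21, 20, 12, 9, 33, 37, 13.

18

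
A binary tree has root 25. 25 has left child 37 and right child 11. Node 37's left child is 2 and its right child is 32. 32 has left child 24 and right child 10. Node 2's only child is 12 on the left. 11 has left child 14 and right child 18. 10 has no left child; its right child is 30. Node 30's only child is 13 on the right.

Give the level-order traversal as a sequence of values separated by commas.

25, 37, 11, 2, 32, 14, 18, 12, 24, 10, 30, 13

Level-order visits nodes level by level from the root, left to right within each level.
Level 0: 25
Level 1: 37, 11
Level 2: 2, 32, 14, 18
Level 3: 12, 24, 10
Level 4: 30
Level 5: 13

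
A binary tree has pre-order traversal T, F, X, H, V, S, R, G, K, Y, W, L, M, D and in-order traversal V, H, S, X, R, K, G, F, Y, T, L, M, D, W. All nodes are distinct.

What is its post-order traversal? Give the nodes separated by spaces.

V S H K G R X Y F D M L W T

The first element of pre-order is the root; it splits in-order into left and right subtrees.
Root T: left subtree has 9 nodes {V, H, S, X, R, K, G, F, Y}, right has 4 {L, M, D, W}.
  Root F: left subtree has 7 nodes {V, H, S, X, R, K, G}, right has 1 {Y}.
    Root X: left subtree has 3 nodes {V, H, S}, right has 3 {R, K, G}.
      Root H: left subtree has 1 node {V}, right has 1 {S}.
      Root R: left subtree has 0 nodes { }, right has 2 {K, G}.
        Root G: left subtree has 1 node {K}, right has 0 { }.
  Root W: left subtree has 3 nodes {L, M, D}, right has 0 { }.
    Root L: left subtree has 0 nodes { }, right has 2 {M, D}.
      Root M: left subtree has 0 nodes { }, right has 1 {D}.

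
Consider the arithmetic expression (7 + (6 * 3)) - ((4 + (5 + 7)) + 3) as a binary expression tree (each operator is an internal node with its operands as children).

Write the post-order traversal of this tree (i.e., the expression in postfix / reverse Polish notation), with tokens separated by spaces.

7 6 3 * + 4 5 7 + + 3 + -

Post-order on an expression tree gives postfix notation: for each operator, emit left operand, right operand, then the operator.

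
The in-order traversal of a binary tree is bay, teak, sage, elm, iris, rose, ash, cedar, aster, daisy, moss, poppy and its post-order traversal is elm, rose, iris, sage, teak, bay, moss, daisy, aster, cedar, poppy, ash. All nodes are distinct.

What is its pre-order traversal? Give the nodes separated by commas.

ash, bay, teak, sage, iris, elm, rose, poppy, cedar, aster, daisy, moss

The last element of post-order is the root; it splits in-order into left and right subtrees.
Root ash: left subtree has 6 nodes {bay, teak, sage, elm, iris, rose}, right has 5 {cedar, aster, daisy, moss, poppy}.
  Root bay: left subtree has 0 nodes { }, right has 5 {teak, sage, elm, iris, rose}.
    Root teak: left subtree has 0 nodes { }, right has 4 {sage, elm, iris, rose}.
      Root sage: left subtree has 0 nodes { }, right has 3 {elm, iris, rose}.
        Root iris: left subtree has 1 node {elm}, right has 1 {rose}.
  Root poppy: left subtree has 4 nodes {cedar, aster, daisy, moss}, right has 0 { }.
    Root cedar: left subtree has 0 nodes { }, right has 3 {aster, daisy, moss}.
      Root aster: left subtree has 0 nodes { }, right has 2 {daisy, moss}.
        Root daisy: left subtree has 0 nodes { }, right has 1 {moss}.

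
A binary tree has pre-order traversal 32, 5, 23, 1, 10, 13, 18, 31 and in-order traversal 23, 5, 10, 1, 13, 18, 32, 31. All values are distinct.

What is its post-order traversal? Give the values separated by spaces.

The first element of pre-order is the root; it splits in-order into left and right subtrees.
Root 32: left subtree has 6 nodes {23, 5, 10, 1, 13, 18}, right has 1 {31}.
  Root 5: left subtree has 1 node {23}, right has 4 {10, 1, 13, 18}.
    Root 1: left subtree has 1 node {10}, right has 2 {13, 18}.
      Root 13: left subtree has 0 nodes { }, right has 1 {18}.

23 10 18 13 1 5 31 32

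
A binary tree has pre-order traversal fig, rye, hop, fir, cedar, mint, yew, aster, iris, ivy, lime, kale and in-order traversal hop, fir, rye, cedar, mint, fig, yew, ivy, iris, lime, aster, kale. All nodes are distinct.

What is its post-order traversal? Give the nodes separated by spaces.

The first element of pre-order is the root; it splits in-order into left and right subtrees.
Root fig: left subtree has 5 nodes {hop, fir, rye, cedar, mint}, right has 6 {yew, ivy, iris, lime, aster, kale}.
  Root rye: left subtree has 2 nodes {hop, fir}, right has 2 {cedar, mint}.
    Root hop: left subtree has 0 nodes { }, right has 1 {fir}.
    Root cedar: left subtree has 0 nodes { }, right has 1 {mint}.
  Root yew: left subtree has 0 nodes { }, right has 5 {ivy, iris, lime, aster, kale}.
    Root aster: left subtree has 3 nodes {ivy, iris, lime}, right has 1 {kale}.
      Root iris: left subtree has 1 node {ivy}, right has 1 {lime}.

fir hop mint cedar rye ivy lime iris kale aster yew fig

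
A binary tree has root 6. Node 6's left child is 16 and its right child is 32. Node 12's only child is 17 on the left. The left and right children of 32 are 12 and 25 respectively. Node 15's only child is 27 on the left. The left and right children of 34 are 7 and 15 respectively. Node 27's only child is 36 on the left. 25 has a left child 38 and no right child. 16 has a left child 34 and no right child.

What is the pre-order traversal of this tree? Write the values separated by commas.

6, 16, 34, 7, 15, 27, 36, 32, 12, 17, 25, 38

Pre-order visits the node, then its left subtree, then its right subtree.
Visit 6.
At 6: go left to 16.
  Visit 16.
  At 16: go left to 34.
    Visit 34.
    At 34: go left to 7.
      7 is a leaf — visit 7.
    At 34: go right to 15.
      Visit 15.
      At 15: go left to 27.
        Visit 27.
        At 27: go left to 36.
          36 is a leaf — visit 36.
        At 27: no right child.
      At 15: no right child.
  At 16: no right child.
At 6: go right to 32.
  Visit 32.
  At 32: go left to 12.
    Visit 12.
    At 12: go left to 17.
      17 is a leaf — visit 17.
    At 12: no right child.
  At 32: go right to 25.
    Visit 25.
    At 25: go left to 38.
      38 is a leaf — visit 38.
    At 25: no right child.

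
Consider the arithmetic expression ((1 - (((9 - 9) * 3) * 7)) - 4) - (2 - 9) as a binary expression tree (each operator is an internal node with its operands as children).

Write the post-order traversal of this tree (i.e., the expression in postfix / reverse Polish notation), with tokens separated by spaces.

Post-order on an expression tree gives postfix notation: for each operator, emit left operand, right operand, then the operator.

1 9 9 - 3 * 7 * - 4 - 2 9 - -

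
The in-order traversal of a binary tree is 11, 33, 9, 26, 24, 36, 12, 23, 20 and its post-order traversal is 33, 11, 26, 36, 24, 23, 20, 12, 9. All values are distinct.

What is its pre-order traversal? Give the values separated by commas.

The last element of post-order is the root; it splits in-order into left and right subtrees.
Root 9: left subtree has 2 nodes {11, 33}, right has 6 {26, 24, 36, 12, 23, 20}.
  Root 11: left subtree has 0 nodes { }, right has 1 {33}.
  Root 12: left subtree has 3 nodes {26, 24, 36}, right has 2 {23, 20}.
    Root 24: left subtree has 1 node {26}, right has 1 {36}.
    Root 20: left subtree has 1 node {23}, right has 0 { }.

9, 11, 33, 12, 24, 26, 36, 20, 23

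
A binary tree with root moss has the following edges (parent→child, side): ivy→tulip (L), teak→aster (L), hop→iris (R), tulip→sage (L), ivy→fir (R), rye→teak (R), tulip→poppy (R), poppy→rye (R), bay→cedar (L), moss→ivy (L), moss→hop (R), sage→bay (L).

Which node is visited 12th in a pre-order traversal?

hop

Pre-order visits the node, then its left subtree, then its right subtree.
Visit moss.
At moss: go left to ivy.
  Visit ivy.
  At ivy: go left to tulip.
    Visit tulip.
    At tulip: go left to sage.
      Visit sage.
      At sage: go left to bay.
        Visit bay.
        At bay: go left to cedar.
          cedar is a leaf — visit cedar.
        At bay: no right child.
      At sage: no right child.
    At tulip: go right to poppy.
      Visit poppy.
      At poppy: no left child.
      At poppy: go right to rye.
        Visit rye.
        At rye: no left child.
        At rye: go right to teak.
          Visit teak.
          At teak: go left to aster.
            aster is a leaf — visit aster.
          At teak: no right child.
  At ivy: go right to fir.
    fir is a leaf — visit fir.
At moss: go right to hop.
  Visit hop.
  At hop: no left child.
  At hop: go right to iris.
    iris is a leaf — visit iris.
Full pre-order sequence: moss, ivy, tulip, sage, bay, cedar, poppy, rye, teak, aster, fir, hop, iris.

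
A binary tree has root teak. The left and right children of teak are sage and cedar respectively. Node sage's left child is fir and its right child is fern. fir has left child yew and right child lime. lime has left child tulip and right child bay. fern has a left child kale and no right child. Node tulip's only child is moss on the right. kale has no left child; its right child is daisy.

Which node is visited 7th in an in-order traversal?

In-order visits the left subtree, then the node, then the right subtree.
At teak: go left to sage.
  At sage: go left to fir.
    At fir: go left to yew.
      yew is a leaf — visit yew.
    Visit fir.
    At fir: go right to lime.
      At lime: go left to tulip.
        At tulip: no left child.
        Visit tulip.
        At tulip: go right to moss.
          moss is a leaf — visit moss.
      Visit lime.
      At lime: go right to bay.
        bay is a leaf — visit bay.
  Visit sage.
  At sage: go right to fern.
    At fern: go left to kale.
      At kale: no left child.
      Visit kale.
      At kale: go right to daisy.
        daisy is a leaf — visit daisy.
    Visit fern.
    At fern: no right child.
Visit teak.
At teak: go right to cedar.
  cedar is a leaf — visit cedar.
Full in-order sequence: yew, fir, tulip, moss, lime, bay, sage, kale, daisy, fern, teak, cedar.

sage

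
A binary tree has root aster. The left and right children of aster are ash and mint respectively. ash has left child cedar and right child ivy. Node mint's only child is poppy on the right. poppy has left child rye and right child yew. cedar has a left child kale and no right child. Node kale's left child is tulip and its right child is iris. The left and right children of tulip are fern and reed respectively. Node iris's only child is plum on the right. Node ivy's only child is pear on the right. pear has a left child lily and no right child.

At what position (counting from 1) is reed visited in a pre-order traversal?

7

Pre-order visits the node, then its left subtree, then its right subtree.
Visit aster.
At aster: go left to ash.
  Visit ash.
  At ash: go left to cedar.
    Visit cedar.
    At cedar: go left to kale.
      Visit kale.
      At kale: go left to tulip.
        Visit tulip.
        At tulip: go left to fern.
          fern is a leaf — visit fern.
        At tulip: go right to reed.
          reed is a leaf — visit reed.
      At kale: go right to iris.
        Visit iris.
        At iris: no left child.
        At iris: go right to plum.
          plum is a leaf — visit plum.
    At cedar: no right child.
  At ash: go right to ivy.
    Visit ivy.
    At ivy: no left child.
    At ivy: go right to pear.
      Visit pear.
      At pear: go left to lily.
        lily is a leaf — visit lily.
      At pear: no right child.
At aster: go right to mint.
  Visit mint.
  At mint: no left child.
  At mint: go right to poppy.
    Visit poppy.
    At poppy: go left to rye.
      rye is a leaf — visit rye.
    At poppy: go right to yew.
      yew is a leaf — visit yew.
Full pre-order sequence: aster, ash, cedar, kale, tulip, fern, reed, iris, plum, ivy, pear, lily, mint, poppy, rye, yew.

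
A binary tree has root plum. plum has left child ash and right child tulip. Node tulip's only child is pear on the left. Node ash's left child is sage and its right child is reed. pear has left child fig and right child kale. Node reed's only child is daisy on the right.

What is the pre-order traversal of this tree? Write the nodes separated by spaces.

Pre-order visits the node, then its left subtree, then its right subtree.
Visit plum.
At plum: go left to ash.
  Visit ash.
  At ash: go left to sage.
    sage is a leaf — visit sage.
  At ash: go right to reed.
    Visit reed.
    At reed: no left child.
    At reed: go right to daisy.
      daisy is a leaf — visit daisy.
At plum: go right to tulip.
  Visit tulip.
  At tulip: go left to pear.
    Visit pear.
    At pear: go left to fig.
      fig is a leaf — visit fig.
    At pear: go right to kale.
      kale is a leaf — visit kale.
  At tulip: no right child.

plum ash sage reed daisy tulip pear fig kale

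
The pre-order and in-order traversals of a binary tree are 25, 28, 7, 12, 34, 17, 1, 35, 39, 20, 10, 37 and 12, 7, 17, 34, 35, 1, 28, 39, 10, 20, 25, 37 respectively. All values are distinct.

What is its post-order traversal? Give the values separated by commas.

The first element of pre-order is the root; it splits in-order into left and right subtrees.
Root 25: left subtree has 10 nodes {12, 7, 17, 34, 35, 1, 28, 39, 10, 20}, right has 1 {37}.
  Root 28: left subtree has 6 nodes {12, 7, 17, 34, 35, 1}, right has 3 {39, 10, 20}.
    Root 7: left subtree has 1 node {12}, right has 4 {17, 34, 35, 1}.
      Root 34: left subtree has 1 node {17}, right has 2 {35, 1}.
        Root 1: left subtree has 1 node {35}, right has 0 { }.
    Root 39: left subtree has 0 nodes { }, right has 2 {10, 20}.
      Root 20: left subtree has 1 node {10}, right has 0 { }.

12, 17, 35, 1, 34, 7, 10, 20, 39, 28, 37, 25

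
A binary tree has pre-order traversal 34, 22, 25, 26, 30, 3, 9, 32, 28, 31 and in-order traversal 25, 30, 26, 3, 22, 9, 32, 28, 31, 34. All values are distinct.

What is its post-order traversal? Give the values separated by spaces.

The first element of pre-order is the root; it splits in-order into left and right subtrees.
Root 34: left subtree has 9 nodes {25, 30, 26, 3, 22, 9, 32, 28, 31}, right has 0 { }.
  Root 22: left subtree has 4 nodes {25, 30, 26, 3}, right has 4 {9, 32, 28, 31}.
    Root 25: left subtree has 0 nodes { }, right has 3 {30, 26, 3}.
      Root 26: left subtree has 1 node {30}, right has 1 {3}.
    Root 9: left subtree has 0 nodes { }, right has 3 {32, 28, 31}.
      Root 32: left subtree has 0 nodes { }, right has 2 {28, 31}.
        Root 28: left subtree has 0 nodes { }, right has 1 {31}.

30 3 26 25 31 28 32 9 22 34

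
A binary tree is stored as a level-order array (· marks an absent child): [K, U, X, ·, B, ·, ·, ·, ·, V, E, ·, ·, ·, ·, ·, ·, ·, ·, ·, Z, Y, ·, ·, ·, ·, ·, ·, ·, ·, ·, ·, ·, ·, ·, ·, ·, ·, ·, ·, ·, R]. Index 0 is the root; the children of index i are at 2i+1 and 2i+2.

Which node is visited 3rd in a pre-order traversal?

Pre-order visits the node, then its left subtree, then its right subtree.
Visit K.
At K: go left to U.
  Visit U.
  At U: no left child.
  At U: go right to B.
    Visit B.
    At B: go left to V.
      Visit V.
      At V: no left child.
      At V: go right to Z.
        Visit Z.
        At Z: go left to R.
          R is a leaf — visit R.
        At Z: no right child.
    At B: go right to E.
      Visit E.
      At E: go left to Y.
        Y is a leaf — visit Y.
      At E: no right child.
At K: go right to X.
  X is a leaf — visit X.
Full pre-order sequence: K, U, B, V, Z, R, E, Y, X.

B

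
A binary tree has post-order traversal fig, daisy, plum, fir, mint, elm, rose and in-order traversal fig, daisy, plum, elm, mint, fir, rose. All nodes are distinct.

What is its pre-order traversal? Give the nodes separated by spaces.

rose elm plum daisy fig mint fir

The last element of post-order is the root; it splits in-order into left and right subtrees.
Root rose: left subtree has 6 nodes {fig, daisy, plum, elm, mint, fir}, right has 0 { }.
  Root elm: left subtree has 3 nodes {fig, daisy, plum}, right has 2 {mint, fir}.
    Root plum: left subtree has 2 nodes {fig, daisy}, right has 0 { }.
      Root daisy: left subtree has 1 node {fig}, right has 0 { }.
    Root mint: left subtree has 0 nodes { }, right has 1 {fir}.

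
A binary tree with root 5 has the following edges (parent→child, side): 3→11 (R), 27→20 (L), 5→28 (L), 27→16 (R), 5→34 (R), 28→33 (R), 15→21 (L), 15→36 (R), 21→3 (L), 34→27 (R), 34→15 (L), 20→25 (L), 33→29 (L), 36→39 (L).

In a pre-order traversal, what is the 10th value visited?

Pre-order visits the node, then its left subtree, then its right subtree.
Visit 5.
At 5: go left to 28.
  Visit 28.
  At 28: no left child.
  At 28: go right to 33.
    Visit 33.
    At 33: go left to 29.
      29 is a leaf — visit 29.
    At 33: no right child.
At 5: go right to 34.
  Visit 34.
  At 34: go left to 15.
    Visit 15.
    At 15: go left to 21.
      Visit 21.
      At 21: go left to 3.
        Visit 3.
        At 3: no left child.
        At 3: go right to 11.
          11 is a leaf — visit 11.
      At 21: no right child.
    At 15: go right to 36.
      Visit 36.
      At 36: go left to 39.
        39 is a leaf — visit 39.
      At 36: no right child.
  At 34: go right to 27.
    Visit 27.
    At 27: go left to 20.
      Visit 20.
      At 20: go left to 25.
        25 is a leaf — visit 25.
      At 20: no right child.
    At 27: go right to 16.
      16 is a leaf — visit 16.
Full pre-order sequence: 5, 28, 33, 29, 34, 15, 21, 3, 11, 36, 39, 27, 20, 25, 16.

36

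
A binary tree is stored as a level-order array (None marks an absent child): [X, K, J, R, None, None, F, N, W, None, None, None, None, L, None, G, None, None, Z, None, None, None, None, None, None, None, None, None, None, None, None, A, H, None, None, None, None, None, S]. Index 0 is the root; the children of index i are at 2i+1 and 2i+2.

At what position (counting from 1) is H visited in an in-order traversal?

3

In-order visits the left subtree, then the node, then the right subtree.
At X: go left to K.
  At K: go left to R.
    At R: go left to N.
      At N: go left to G.
        At G: go left to A.
          A is a leaf — visit A.
        Visit G.
        At G: go right to H.
          H is a leaf — visit H.
      Visit N.
      At N: no right child.
    Visit R.
    At R: go right to W.
      At W: no left child.
      Visit W.
      At W: go right to Z.
        At Z: no left child.
        Visit Z.
        At Z: go right to S.
          S is a leaf — visit S.
  Visit K.
  At K: no right child.
Visit X.
At X: go right to J.
  At J: no left child.
  Visit J.
  At J: go right to F.
    At F: go left to L.
      L is a leaf — visit L.
    Visit F.
    At F: no right child.
Full in-order sequence: A, G, H, N, R, W, Z, S, K, X, J, L, F.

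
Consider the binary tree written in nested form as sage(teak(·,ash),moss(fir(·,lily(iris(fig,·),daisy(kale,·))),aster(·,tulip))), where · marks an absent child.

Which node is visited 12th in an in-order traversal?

In-order visits the left subtree, then the node, then the right subtree.
At sage: go left to teak.
  At teak: no left child.
  Visit teak.
  At teak: go right to ash.
    ash is a leaf — visit ash.
Visit sage.
At sage: go right to moss.
  At moss: go left to fir.
    At fir: no left child.
    Visit fir.
    At fir: go right to lily.
      At lily: go left to iris.
        At iris: go left to fig.
          fig is a leaf — visit fig.
        Visit iris.
        At iris: no right child.
      Visit lily.
      At lily: go right to daisy.
        At daisy: go left to kale.
          kale is a leaf — visit kale.
        Visit daisy.
        At daisy: no right child.
  Visit moss.
  At moss: go right to aster.
    At aster: no left child.
    Visit aster.
    At aster: go right to tulip.
      tulip is a leaf — visit tulip.
Full in-order sequence: teak, ash, sage, fir, fig, iris, lily, kale, daisy, moss, aster, tulip.

tulip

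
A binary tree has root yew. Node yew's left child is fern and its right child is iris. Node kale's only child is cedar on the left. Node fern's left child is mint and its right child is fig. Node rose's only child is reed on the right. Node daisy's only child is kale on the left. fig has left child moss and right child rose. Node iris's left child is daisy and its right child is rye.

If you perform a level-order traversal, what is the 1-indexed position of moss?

8

Level-order visits nodes level by level from the root, left to right within each level.
Level 0: yew
Level 1: fern, iris
Level 2: mint, fig, daisy, rye
Level 3: moss, rose, kale
Level 4: reed, cedar
Full level-order sequence: yew, fern, iris, mint, fig, daisy, rye, moss, rose, kale, reed, cedar.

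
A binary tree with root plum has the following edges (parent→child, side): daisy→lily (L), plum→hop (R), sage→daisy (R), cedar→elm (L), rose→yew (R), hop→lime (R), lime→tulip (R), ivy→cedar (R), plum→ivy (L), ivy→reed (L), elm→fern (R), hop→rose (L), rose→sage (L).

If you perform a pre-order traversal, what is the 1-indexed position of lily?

Pre-order visits the node, then its left subtree, then its right subtree.
Visit plum.
At plum: go left to ivy.
  Visit ivy.
  At ivy: go left to reed.
    reed is a leaf — visit reed.
  At ivy: go right to cedar.
    Visit cedar.
    At cedar: go left to elm.
      Visit elm.
      At elm: no left child.
      At elm: go right to fern.
        fern is a leaf — visit fern.
    At cedar: no right child.
At plum: go right to hop.
  Visit hop.
  At hop: go left to rose.
    Visit rose.
    At rose: go left to sage.
      Visit sage.
      At sage: no left child.
      At sage: go right to daisy.
        Visit daisy.
        At daisy: go left to lily.
          lily is a leaf — visit lily.
        At daisy: no right child.
    At rose: go right to yew.
      yew is a leaf — visit yew.
  At hop: go right to lime.
    Visit lime.
    At lime: no left child.
    At lime: go right to tulip.
      tulip is a leaf — visit tulip.
Full pre-order sequence: plum, ivy, reed, cedar, elm, fern, hop, rose, sage, daisy, lily, yew, lime, tulip.

11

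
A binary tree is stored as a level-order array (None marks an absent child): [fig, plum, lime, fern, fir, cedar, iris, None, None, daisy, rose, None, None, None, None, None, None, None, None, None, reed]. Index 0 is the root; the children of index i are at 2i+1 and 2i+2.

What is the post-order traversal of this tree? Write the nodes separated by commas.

Post-order visits the left subtree, then the right subtree, then the node.
At fig: go left to plum.
  At plum: go left to fern.
    fern is a leaf — visit fern.
  At plum: go right to fir.
    At fir: go left to daisy.
      At daisy: no left child.
      At daisy: go right to reed.
        reed is a leaf — visit reed.
      Visit daisy.
    At fir: go right to rose.
      rose is a leaf — visit rose.
    Visit fir.
  Visit plum.
At fig: go right to lime.
  At lime: go left to cedar.
    cedar is a leaf — visit cedar.
  At lime: go right to iris.
    iris is a leaf — visit iris.
  Visit lime.
Visit fig.

fern, reed, daisy, rose, fir, plum, cedar, iris, lime, fig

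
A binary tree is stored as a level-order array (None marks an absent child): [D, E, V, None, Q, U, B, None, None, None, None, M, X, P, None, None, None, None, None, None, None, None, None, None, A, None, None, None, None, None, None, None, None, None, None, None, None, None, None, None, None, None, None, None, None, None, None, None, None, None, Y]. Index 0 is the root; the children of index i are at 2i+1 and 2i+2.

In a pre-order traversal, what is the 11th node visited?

P

Pre-order visits the node, then its left subtree, then its right subtree.
Visit D.
At D: go left to E.
  Visit E.
  At E: no left child.
  At E: go right to Q.
    Q is a leaf — visit Q.
At D: go right to V.
  Visit V.
  At V: go left to U.
    Visit U.
    At U: go left to M.
      Visit M.
      At M: no left child.
      At M: go right to A.
        Visit A.
        At A: no left child.
        At A: go right to Y.
          Y is a leaf — visit Y.
    At U: go right to X.
      X is a leaf — visit X.
  At V: go right to B.
    Visit B.
    At B: go left to P.
      P is a leaf — visit P.
    At B: no right child.
Full pre-order sequence: D, E, Q, V, U, M, A, Y, X, B, P.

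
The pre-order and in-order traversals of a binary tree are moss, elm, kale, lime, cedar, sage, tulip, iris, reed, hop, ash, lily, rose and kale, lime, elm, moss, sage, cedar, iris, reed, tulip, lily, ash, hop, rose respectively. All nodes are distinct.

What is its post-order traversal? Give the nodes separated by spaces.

The first element of pre-order is the root; it splits in-order into left and right subtrees.
Root moss: left subtree has 3 nodes {kale, lime, elm}, right has 9 {sage, cedar, iris, reed, tulip, lily, ash, hop, rose}.
  Root elm: left subtree has 2 nodes {kale, lime}, right has 0 { }.
    Root kale: left subtree has 0 nodes { }, right has 1 {lime}.
  Root cedar: left subtree has 1 node {sage}, right has 7 {iris, reed, tulip, lily, ash, hop, rose}.
    Root tulip: left subtree has 2 nodes {iris, reed}, right has 4 {lily, ash, hop, rose}.
      Root iris: left subtree has 0 nodes { }, right has 1 {reed}.
      Root hop: left subtree has 2 nodes {lily, ash}, right has 1 {rose}.
        Root ash: left subtree has 1 node {lily}, right has 0 { }.

lime kale elm sage reed iris lily ash rose hop tulip cedar moss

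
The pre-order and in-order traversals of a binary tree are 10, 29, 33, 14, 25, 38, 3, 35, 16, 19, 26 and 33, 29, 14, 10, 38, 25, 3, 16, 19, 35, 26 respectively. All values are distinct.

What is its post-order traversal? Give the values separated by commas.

The first element of pre-order is the root; it splits in-order into left and right subtrees.
Root 10: left subtree has 3 nodes {33, 29, 14}, right has 7 {38, 25, 3, 16, 19, 35, 26}.
  Root 29: left subtree has 1 node {33}, right has 1 {14}.
  Root 25: left subtree has 1 node {38}, right has 5 {3, 16, 19, 35, 26}.
    Root 3: left subtree has 0 nodes { }, right has 4 {16, 19, 35, 26}.
      Root 35: left subtree has 2 nodes {16, 19}, right has 1 {26}.
        Root 16: left subtree has 0 nodes { }, right has 1 {19}.

33, 14, 29, 38, 19, 16, 26, 35, 3, 25, 10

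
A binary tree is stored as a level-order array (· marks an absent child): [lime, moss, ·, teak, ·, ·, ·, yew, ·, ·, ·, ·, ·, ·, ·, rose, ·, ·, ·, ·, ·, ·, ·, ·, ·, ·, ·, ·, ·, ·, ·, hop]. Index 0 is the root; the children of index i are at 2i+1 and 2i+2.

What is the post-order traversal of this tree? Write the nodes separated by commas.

hop, rose, yew, teak, moss, lime

Post-order visits the left subtree, then the right subtree, then the node.
At lime: go left to moss.
  At moss: go left to teak.
    At teak: go left to yew.
      At yew: go left to rose.
        At rose: go left to hop.
          hop is a leaf — visit hop.
        At rose: no right child.
        Visit rose.
      At yew: no right child.
      Visit yew.
    At teak: no right child.
    Visit teak.
  At moss: no right child.
  Visit moss.
At lime: no right child.
Visit lime.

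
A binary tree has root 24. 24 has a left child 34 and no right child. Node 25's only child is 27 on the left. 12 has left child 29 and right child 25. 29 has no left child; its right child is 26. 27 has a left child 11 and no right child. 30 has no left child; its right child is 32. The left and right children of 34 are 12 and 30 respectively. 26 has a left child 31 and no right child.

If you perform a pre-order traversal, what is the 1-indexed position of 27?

Pre-order visits the node, then its left subtree, then its right subtree.
Visit 24.
At 24: go left to 34.
  Visit 34.
  At 34: go left to 12.
    Visit 12.
    At 12: go left to 29.
      Visit 29.
      At 29: no left child.
      At 29: go right to 26.
        Visit 26.
        At 26: go left to 31.
          31 is a leaf — visit 31.
        At 26: no right child.
    At 12: go right to 25.
      Visit 25.
      At 25: go left to 27.
        Visit 27.
        At 27: go left to 11.
          11 is a leaf — visit 11.
        At 27: no right child.
      At 25: no right child.
  At 34: go right to 30.
    Visit 30.
    At 30: no left child.
    At 30: go right to 32.
      32 is a leaf — visit 32.
At 24: no right child.
Full pre-order sequence: 24, 34, 12, 29, 26, 31, 25, 27, 11, 30, 32.

8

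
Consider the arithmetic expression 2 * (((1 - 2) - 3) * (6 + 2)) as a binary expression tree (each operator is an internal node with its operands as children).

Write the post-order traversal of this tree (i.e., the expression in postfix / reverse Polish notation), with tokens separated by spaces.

2 1 2 - 3 - 6 2 + * *

Post-order on an expression tree gives postfix notation: for each operator, emit left operand, right operand, then the operator.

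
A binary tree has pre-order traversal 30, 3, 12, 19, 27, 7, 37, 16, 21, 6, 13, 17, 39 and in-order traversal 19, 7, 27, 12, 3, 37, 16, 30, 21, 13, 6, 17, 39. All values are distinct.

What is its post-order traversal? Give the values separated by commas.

The first element of pre-order is the root; it splits in-order into left and right subtrees.
Root 30: left subtree has 7 nodes {19, 7, 27, 12, 3, 37, 16}, right has 5 {21, 13, 6, 17, 39}.
  Root 3: left subtree has 4 nodes {19, 7, 27, 12}, right has 2 {37, 16}.
    Root 12: left subtree has 3 nodes {19, 7, 27}, right has 0 { }.
      Root 19: left subtree has 0 nodes { }, right has 2 {7, 27}.
        Root 27: left subtree has 1 node {7}, right has 0 { }.
    Root 37: left subtree has 0 nodes { }, right has 1 {16}.
  Root 21: left subtree has 0 nodes { }, right has 4 {13, 6, 17, 39}.
    Root 6: left subtree has 1 node {13}, right has 2 {17, 39}.
      Root 17: left subtree has 0 nodes { }, right has 1 {39}.

7, 27, 19, 12, 16, 37, 3, 13, 39, 17, 6, 21, 30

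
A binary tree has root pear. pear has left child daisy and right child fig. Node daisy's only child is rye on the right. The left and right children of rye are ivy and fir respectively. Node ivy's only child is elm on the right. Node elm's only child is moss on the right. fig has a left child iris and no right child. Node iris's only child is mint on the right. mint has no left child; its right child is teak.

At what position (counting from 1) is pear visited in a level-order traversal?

Level-order visits nodes level by level from the root, left to right within each level.
Level 0: pear
Level 1: daisy, fig
Level 2: rye, iris
Level 3: ivy, fir, mint
Level 4: elm, teak
Level 5: moss
Full level-order sequence: pear, daisy, fig, rye, iris, ivy, fir, mint, elm, teak, moss.

1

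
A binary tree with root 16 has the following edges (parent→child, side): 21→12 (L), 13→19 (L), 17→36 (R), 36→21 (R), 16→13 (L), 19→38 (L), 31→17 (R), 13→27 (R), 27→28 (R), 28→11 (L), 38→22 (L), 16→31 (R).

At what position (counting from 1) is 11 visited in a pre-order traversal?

8

Pre-order visits the node, then its left subtree, then its right subtree.
Visit 16.
At 16: go left to 13.
  Visit 13.
  At 13: go left to 19.
    Visit 19.
    At 19: go left to 38.
      Visit 38.
      At 38: go left to 22.
        22 is a leaf — visit 22.
      At 38: no right child.
    At 19: no right child.
  At 13: go right to 27.
    Visit 27.
    At 27: no left child.
    At 27: go right to 28.
      Visit 28.
      At 28: go left to 11.
        11 is a leaf — visit 11.
      At 28: no right child.
At 16: go right to 31.
  Visit 31.
  At 31: no left child.
  At 31: go right to 17.
    Visit 17.
    At 17: no left child.
    At 17: go right to 36.
      Visit 36.
      At 36: no left child.
      At 36: go right to 21.
        Visit 21.
        At 21: go left to 12.
          12 is a leaf — visit 12.
        At 21: no right child.
Full pre-order sequence: 16, 13, 19, 38, 22, 27, 28, 11, 31, 17, 36, 21, 12.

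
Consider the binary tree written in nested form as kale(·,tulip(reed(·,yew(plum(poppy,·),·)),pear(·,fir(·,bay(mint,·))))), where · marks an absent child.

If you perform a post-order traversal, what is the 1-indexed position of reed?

Post-order visits the left subtree, then the right subtree, then the node.
At kale: no left child.
At kale: go right to tulip.
  At tulip: go left to reed.
    At reed: no left child.
    At reed: go right to yew.
      At yew: go left to plum.
        At plum: go left to poppy.
          poppy is a leaf — visit poppy.
        At plum: no right child.
        Visit plum.
      At yew: no right child.
      Visit yew.
    Visit reed.
  At tulip: go right to pear.
    At pear: no left child.
    At pear: go right to fir.
      At fir: no left child.
      At fir: go right to bay.
        At bay: go left to mint.
          mint is a leaf — visit mint.
        At bay: no right child.
        Visit bay.
      Visit fir.
    Visit pear.
  Visit tulip.
Visit kale.
Full post-order sequence: poppy, plum, yew, reed, mint, bay, fir, pear, tulip, kale.

4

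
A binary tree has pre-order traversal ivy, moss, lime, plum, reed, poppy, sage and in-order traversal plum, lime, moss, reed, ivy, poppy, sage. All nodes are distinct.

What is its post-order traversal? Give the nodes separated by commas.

plum, lime, reed, moss, sage, poppy, ivy

The first element of pre-order is the root; it splits in-order into left and right subtrees.
Root ivy: left subtree has 4 nodes {plum, lime, moss, reed}, right has 2 {poppy, sage}.
  Root moss: left subtree has 2 nodes {plum, lime}, right has 1 {reed}.
    Root lime: left subtree has 1 node {plum}, right has 0 { }.
  Root poppy: left subtree has 0 nodes { }, right has 1 {sage}.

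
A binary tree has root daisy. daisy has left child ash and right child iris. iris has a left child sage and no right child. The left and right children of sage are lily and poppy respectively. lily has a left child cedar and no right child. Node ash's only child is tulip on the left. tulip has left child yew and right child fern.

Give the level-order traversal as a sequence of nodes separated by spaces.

daisy ash iris tulip sage yew fern lily poppy cedar

Level-order visits nodes level by level from the root, left to right within each level.
Level 0: daisy
Level 1: ash, iris
Level 2: tulip, sage
Level 3: yew, fern, lily, poppy
Level 4: cedar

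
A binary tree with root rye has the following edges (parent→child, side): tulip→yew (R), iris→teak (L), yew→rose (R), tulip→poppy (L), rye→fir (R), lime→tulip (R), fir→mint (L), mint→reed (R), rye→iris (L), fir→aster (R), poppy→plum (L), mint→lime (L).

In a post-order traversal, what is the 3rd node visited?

Post-order visits the left subtree, then the right subtree, then the node.
At rye: go left to iris.
  At iris: go left to teak.
    teak is a leaf — visit teak.
  At iris: no right child.
  Visit iris.
At rye: go right to fir.
  At fir: go left to mint.
    At mint: go left to lime.
      At lime: no left child.
      At lime: go right to tulip.
        At tulip: go left to poppy.
          At poppy: go left to plum.
            plum is a leaf — visit plum.
          At poppy: no right child.
          Visit poppy.
        At tulip: go right to yew.
          At yew: no left child.
          At yew: go right to rose.
            rose is a leaf — visit rose.
          Visit yew.
        Visit tulip.
      Visit lime.
    At mint: go right to reed.
      reed is a leaf — visit reed.
    Visit mint.
  At fir: go right to aster.
    aster is a leaf — visit aster.
  Visit fir.
Visit rye.
Full post-order sequence: teak, iris, plum, poppy, rose, yew, tulip, lime, reed, mint, aster, fir, rye.

plum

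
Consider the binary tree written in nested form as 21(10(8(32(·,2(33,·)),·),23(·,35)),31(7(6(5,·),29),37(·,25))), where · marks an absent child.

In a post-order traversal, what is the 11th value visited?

Post-order visits the left subtree, then the right subtree, then the node.
At 21: go left to 10.
  At 10: go left to 8.
    At 8: go left to 32.
      At 32: no left child.
      At 32: go right to 2.
        At 2: go left to 33.
          33 is a leaf — visit 33.
        At 2: no right child.
        Visit 2.
      Visit 32.
    At 8: no right child.
    Visit 8.
  At 10: go right to 23.
    At 23: no left child.
    At 23: go right to 35.
      35 is a leaf — visit 35.
    Visit 23.
  Visit 10.
At 21: go right to 31.
  At 31: go left to 7.
    At 7: go left to 6.
      At 6: go left to 5.
        5 is a leaf — visit 5.
      At 6: no right child.
      Visit 6.
    At 7: go right to 29.
      29 is a leaf — visit 29.
    Visit 7.
  At 31: go right to 37.
    At 37: no left child.
    At 37: go right to 25.
      25 is a leaf — visit 25.
    Visit 37.
  Visit 31.
Visit 21.
Full post-order sequence: 33, 2, 32, 8, 35, 23, 10, 5, 6, 29, 7, 25, 37, 31, 21.

7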